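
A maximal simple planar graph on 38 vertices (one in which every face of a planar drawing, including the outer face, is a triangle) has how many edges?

In a plane triangulation 3F = 2E and V − E + F = 2, so E = 3V − 6 = 3·38 − 6 = 108.

108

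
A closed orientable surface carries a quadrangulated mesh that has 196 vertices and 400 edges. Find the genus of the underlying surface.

3

Every face is a square and each edge borders two faces, so 4F = 2·400, giving F = 200.
χ = V − E + F = 196 − 400 + 200 = -4.
For a closed orientable surface χ = 2 − 2g, so g = (2 − (-4))/2 = 3.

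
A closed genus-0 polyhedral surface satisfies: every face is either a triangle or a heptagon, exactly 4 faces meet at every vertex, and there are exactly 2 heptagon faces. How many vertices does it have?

14

Let x be the number of triangles; then F = 2 + x.
Edge–face incidences: 2E = 7·2 + 3·x = 14 + 3x.
Every vertex has degree 4, so 4V = 2E.
Euler: V − E + F = 2 ⇒ (2E)/4 − E + (2 + x) = 2.
Multiply by 8: 2·(2E) − 4·(2E) + 8·(2 + x) = 16, i.e. 16 + 8x − 2·(14 + 3x) = 16.
Collecting terms: 2x − 12 = 16, so 2x = 28, so x = 14.
Then 2E = 14 + 3·14 = 56, so E = 28, V = 2E/4 = 14, F = 2 + 14 = 16.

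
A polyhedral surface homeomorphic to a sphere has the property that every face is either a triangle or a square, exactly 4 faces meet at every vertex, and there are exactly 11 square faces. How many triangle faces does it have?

Let x be the number of triangles; then F = 11 + x.
Edge–face incidences: 2E = 4·11 + 3·x = 44 + 3x.
Every vertex has degree 4, so 4V = 2E.
Euler: V − E + F = 2 ⇒ (2E)/4 − E + (11 + x) = 2.
Multiply by 8: 2·(2E) − 4·(2E) + 8·(11 + x) = 16, i.e. 88 + 8x − 2·(44 + 3x) = 16.
Collecting terms: 2x = 16, so x = 8.
Then 2E = 44 + 3·8 = 68, so E = 34, V = 2E/4 = 17, F = 11 + 8 = 19.

8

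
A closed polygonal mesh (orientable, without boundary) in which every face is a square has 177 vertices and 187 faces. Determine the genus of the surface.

Every face is a square, so 2E = 4·187 = 748, giving E = 374.
χ = V − E + F = 177 − 374 + 187 = -10.
For a closed orientable surface χ = 2 − 2g, so g = (2 − (-10))/2 = 6.

6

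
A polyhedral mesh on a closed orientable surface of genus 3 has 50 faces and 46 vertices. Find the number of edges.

100

For a closed orientable surface of genus 3, χ = 2 − 2·3 = -4.
E = V + F − (-4) = 46 + 50 − (-4) = 100.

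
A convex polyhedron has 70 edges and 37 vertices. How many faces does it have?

Here V − E + F = 2.
F = 2 − V + E = 2 − 37 + 70 = 35.

35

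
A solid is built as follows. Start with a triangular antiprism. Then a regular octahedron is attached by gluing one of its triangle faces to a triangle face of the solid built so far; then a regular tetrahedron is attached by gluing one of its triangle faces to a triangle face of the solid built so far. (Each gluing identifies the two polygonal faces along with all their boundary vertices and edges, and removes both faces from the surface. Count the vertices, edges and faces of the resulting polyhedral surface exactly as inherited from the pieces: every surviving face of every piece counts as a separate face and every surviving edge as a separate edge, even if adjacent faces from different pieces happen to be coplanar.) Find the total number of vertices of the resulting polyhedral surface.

10

A triangular antiprism: V=6, E=12, F=8.
Attach a regular octahedron (V=6, E=12, F=8) along a 3-gon: merge 3 vertices and 3 edges, delete both glued faces → V=9, E=21, F=14.
Attach a regular tetrahedron (V=4, E=6, F=4) along a 3-gon: merge 3 vertices and 3 edges, delete both glued faces → V=10, E=24, F=16.
Check: V − E + F = 10 − 24 + 16 = 2.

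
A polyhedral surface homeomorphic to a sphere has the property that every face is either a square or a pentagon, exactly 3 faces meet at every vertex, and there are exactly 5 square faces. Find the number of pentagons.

2

Let x be the number of pentagons; then F = 5 + x.
Edge–face incidences: 2E = 4·5 + 5·x = 20 + 5x.
Every vertex has degree 3, so 3V = 2E.
Euler: V − E + F = 2 ⇒ (2E)/3 − E + (5 + x) = 2.
Multiply by 6: 2·(2E) − 3·(2E) + 6·(5 + x) = 12, i.e. 30 + 6x − (20 + 5x) = 12.
Collecting terms: x + 10 = 12, so x = 2.
Then 2E = 20 + 5·2 = 30, so E = 15, V = 2E/3 = 10, F = 5 + 2 = 7.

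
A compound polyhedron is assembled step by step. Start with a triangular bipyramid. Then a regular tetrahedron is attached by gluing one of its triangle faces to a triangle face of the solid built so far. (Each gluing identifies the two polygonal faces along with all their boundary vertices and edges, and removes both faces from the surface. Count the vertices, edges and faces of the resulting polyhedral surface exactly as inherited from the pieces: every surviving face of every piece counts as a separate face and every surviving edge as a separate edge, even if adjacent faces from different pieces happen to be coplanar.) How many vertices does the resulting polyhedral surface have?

6

A triangular bipyramid: V=5, E=9, F=6.
Attach a regular tetrahedron (V=4, E=6, F=4) along a 3-gon: merge 3 vertices and 3 edges, delete both glued faces → V=6, E=12, F=8.
Check: V − E + F = 6 − 12 + 8 = 2.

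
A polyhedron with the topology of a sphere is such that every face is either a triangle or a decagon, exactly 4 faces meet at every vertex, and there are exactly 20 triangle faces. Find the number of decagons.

2

Let x be the number of decagons; then F = 20 + x.
Edge–face incidences: 2E = 3·20 + 10·x = 60 + 10x.
Every vertex has degree 4, so 4V = 2E.
Euler: V − E + F = 2 ⇒ (2E)/4 − E + (20 + x) = 2.
Multiply by 8: 2·(2E) − 4·(2E) + 8·(20 + x) = 16, i.e. 160 + 8x − 2·(60 + 10x) = 16.
Collecting terms: −12x + 40 = 16, so −12x = −24, so x = 2.
Then 2E = 60 + 10·2 = 80, so E = 40, V = 2E/4 = 20, F = 20 + 2 = 22.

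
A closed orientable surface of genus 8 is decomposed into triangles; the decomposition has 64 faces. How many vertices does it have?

18

χ = 2 − 2·8 = -14, and every face is a triangle so 3F = 2E.
E = 3·64/2 = 96. Then V = -14 + E − F = -14 + 96 − 64 = 18.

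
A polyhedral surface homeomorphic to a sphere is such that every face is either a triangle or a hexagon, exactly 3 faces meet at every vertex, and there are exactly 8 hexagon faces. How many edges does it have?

30

Let x be the number of triangles; then F = 8 + x.
Edge–face incidences: 2E = 6·8 + 3·x = 48 + 3x.
Every vertex has degree 3, so 3V = 2E.
Euler: V − E + F = 2 ⇒ (2E)/3 − E + (8 + x) = 2.
Multiply by 6: 2·(2E) − 3·(2E) + 6·(8 + x) = 12, i.e. 48 + 6x − (48 + 3x) = 12.
Collecting terms: 3x = 12, so x = 4.
Then 2E = 48 + 3·4 = 60, so E = 30, V = 2E/3 = 20, F = 8 + 4 = 12.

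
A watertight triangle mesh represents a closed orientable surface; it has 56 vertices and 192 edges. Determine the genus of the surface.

5

Every face is a triangle and each edge borders two faces, so 3F = 2·192, giving F = 128.
χ = V − E + F = 56 − 192 + 128 = -8.
For a closed orientable surface χ = 2 − 2g, so g = (2 − (-8))/2 = 5.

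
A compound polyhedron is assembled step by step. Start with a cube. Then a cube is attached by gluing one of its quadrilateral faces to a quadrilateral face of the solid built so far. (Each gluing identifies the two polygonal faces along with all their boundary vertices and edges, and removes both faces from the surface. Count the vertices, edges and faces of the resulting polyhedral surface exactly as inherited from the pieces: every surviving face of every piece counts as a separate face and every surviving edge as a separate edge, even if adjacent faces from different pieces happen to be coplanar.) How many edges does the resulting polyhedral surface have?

20

A cube: V=8, E=12, F=6.
Attach a cube (V=8, E=12, F=6) along a 4-gon: merge 4 vertices and 4 edges, delete both glued faces → V=12, E=20, F=10.
Check: V − E + F = 12 − 20 + 10 = 2.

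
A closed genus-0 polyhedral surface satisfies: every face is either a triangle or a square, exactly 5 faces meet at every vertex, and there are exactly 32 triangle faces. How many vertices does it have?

Let x be the number of squares; then F = 32 + x.
Edge–face incidences: 2E = 3·32 + 4·x = 96 + 4x.
Every vertex has degree 5, so 5V = 2E.
Euler: V − E + F = 2 ⇒ (2E)/5 − E + (32 + x) = 2.
Multiply by 10: 2·(2E) − 5·(2E) + 10·(32 + x) = 20, i.e. 320 + 10x − 3·(96 + 4x) = 20.
Collecting terms: −2x + 32 = 20, so −2x = −12, so x = 6.
Then 2E = 96 + 4·6 = 120, so E = 60, V = 2E/5 = 24, F = 32 + 6 = 38.

24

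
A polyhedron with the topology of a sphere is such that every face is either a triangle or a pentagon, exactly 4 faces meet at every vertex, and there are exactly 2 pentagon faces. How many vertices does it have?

10

Let x be the number of triangles; then F = 2 + x.
Edge–face incidences: 2E = 5·2 + 3·x = 10 + 3x.
Every vertex has degree 4, so 4V = 2E.
Euler: V − E + F = 2 ⇒ (2E)/4 − E + (2 + x) = 2.
Multiply by 8: 2·(2E) − 4·(2E) + 8·(2 + x) = 16, i.e. 16 + 8x − 2·(10 + 3x) = 16.
Collecting terms: 2x − 4 = 16, so 2x = 20, so x = 10.
Then 2E = 10 + 3·10 = 40, so E = 20, V = 2E/4 = 10, F = 2 + 10 = 12.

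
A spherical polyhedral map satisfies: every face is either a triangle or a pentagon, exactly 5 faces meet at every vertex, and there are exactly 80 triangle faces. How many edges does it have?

150

Let x be the number of pentagons; then F = 80 + x.
Edge–face incidences: 2E = 3·80 + 5·x = 240 + 5x.
Every vertex has degree 5, so 5V = 2E.
Euler: V − E + F = 2 ⇒ (2E)/5 − E + (80 + x) = 2.
Multiply by 10: 2·(2E) − 5·(2E) + 10·(80 + x) = 20, i.e. 800 + 10x − 3·(240 + 5x) = 20.
Collecting terms: −5x + 80 = 20, so −5x = −60, so x = 12.
Then 2E = 240 + 5·12 = 300, so E = 150, V = 2E/5 = 60, F = 80 + 12 = 92.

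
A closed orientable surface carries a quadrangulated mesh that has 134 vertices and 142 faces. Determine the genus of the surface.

Every face is a square, so 2E = 4·142 = 568, giving E = 284.
χ = V − E + F = 134 − 284 + 142 = -8.
For a closed orientable surface χ = 2 − 2g, so g = (2 − (-8))/2 = 5.

5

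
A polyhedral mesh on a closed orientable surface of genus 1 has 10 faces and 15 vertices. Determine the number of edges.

25

For a closed orientable surface of genus 1, χ = 2 − 2·1 = 0.
E = V + F − (0) = 15 + 10 − (0) = 25.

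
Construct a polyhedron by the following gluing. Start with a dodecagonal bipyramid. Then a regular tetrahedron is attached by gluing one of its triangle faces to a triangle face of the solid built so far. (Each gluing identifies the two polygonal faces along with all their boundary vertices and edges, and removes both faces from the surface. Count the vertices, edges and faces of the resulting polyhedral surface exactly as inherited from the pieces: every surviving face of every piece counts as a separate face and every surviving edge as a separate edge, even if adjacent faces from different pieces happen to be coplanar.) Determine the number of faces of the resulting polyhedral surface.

26

A dodecagonal bipyramid: V=14, E=36, F=24.
Attach a regular tetrahedron (V=4, E=6, F=4) along a 3-gon: merge 3 vertices and 3 edges, delete both glued faces → V=15, E=39, F=26.
Check: V − E + F = 15 − 39 + 26 = 2.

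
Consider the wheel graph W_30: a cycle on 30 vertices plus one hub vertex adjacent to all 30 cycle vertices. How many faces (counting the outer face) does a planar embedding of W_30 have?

31

W_30 has V = 30 + 1 = 31 vertices and E = 2·30 = 60 edges.
By Euler's formula F = 2 − V + E = 2 − 31 + 60 = 31.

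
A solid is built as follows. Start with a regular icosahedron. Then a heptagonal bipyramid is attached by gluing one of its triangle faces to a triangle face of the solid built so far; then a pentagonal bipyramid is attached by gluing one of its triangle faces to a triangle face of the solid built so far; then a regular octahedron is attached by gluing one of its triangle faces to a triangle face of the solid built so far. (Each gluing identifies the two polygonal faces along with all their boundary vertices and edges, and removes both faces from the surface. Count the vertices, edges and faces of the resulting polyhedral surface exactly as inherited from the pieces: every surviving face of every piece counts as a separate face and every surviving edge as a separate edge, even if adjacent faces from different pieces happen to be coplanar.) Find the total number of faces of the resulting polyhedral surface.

46

A regular icosahedron: V=12, E=30, F=20.
Attach a heptagonal bipyramid (V=9, E=21, F=14) along a 3-gon: merge 3 vertices and 3 edges, delete both glued faces → V=18, E=48, F=32.
Attach a pentagonal bipyramid (V=7, E=15, F=10) along a 3-gon: merge 3 vertices and 3 edges, delete both glued faces → V=22, E=60, F=40.
Attach a regular octahedron (V=6, E=12, F=8) along a 3-gon: merge 3 vertices and 3 edges, delete both glued faces → V=25, E=69, F=46.
Check: V − E + F = 25 − 69 + 46 = 2.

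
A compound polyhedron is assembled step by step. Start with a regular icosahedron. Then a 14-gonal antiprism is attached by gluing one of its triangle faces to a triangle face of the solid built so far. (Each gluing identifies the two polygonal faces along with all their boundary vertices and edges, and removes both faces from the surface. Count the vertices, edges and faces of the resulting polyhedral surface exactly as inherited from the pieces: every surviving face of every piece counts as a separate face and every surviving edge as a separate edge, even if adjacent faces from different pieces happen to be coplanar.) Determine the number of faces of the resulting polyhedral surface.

48

A regular icosahedron: V=12, E=30, F=20.
Attach a 14-gonal antiprism (V=28, E=56, F=30) along a 3-gon: merge 3 vertices and 3 edges, delete both glued faces → V=37, E=83, F=48.
Check: V − E + F = 37 − 83 + 48 = 2.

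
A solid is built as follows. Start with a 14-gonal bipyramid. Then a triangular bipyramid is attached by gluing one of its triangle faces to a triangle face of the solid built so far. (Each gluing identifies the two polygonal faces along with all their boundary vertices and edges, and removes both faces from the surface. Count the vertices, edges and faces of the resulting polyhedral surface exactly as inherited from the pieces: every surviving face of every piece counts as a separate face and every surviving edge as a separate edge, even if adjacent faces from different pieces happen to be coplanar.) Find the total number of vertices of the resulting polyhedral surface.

A 14-gonal bipyramid: V=16, E=42, F=28.
Attach a triangular bipyramid (V=5, E=9, F=6) along a 3-gon: merge 3 vertices and 3 edges, delete both glued faces → V=18, E=48, F=32.
Check: V − E + F = 18 − 48 + 32 = 2.

18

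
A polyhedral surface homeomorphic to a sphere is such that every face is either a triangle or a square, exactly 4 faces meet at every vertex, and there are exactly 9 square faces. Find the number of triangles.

Let x be the number of triangles; then F = 9 + x.
Edge–face incidences: 2E = 4·9 + 3·x = 36 + 3x.
Every vertex has degree 4, so 4V = 2E.
Euler: V − E + F = 2 ⇒ (2E)/4 − E + (9 + x) = 2.
Multiply by 8: 2·(2E) − 4·(2E) + 8·(9 + x) = 16, i.e. 72 + 8x − 2·(36 + 3x) = 16.
Collecting terms: 2x = 16, so x = 8.
Then 2E = 36 + 3·8 = 60, so E = 30, V = 2E/4 = 15, F = 9 + 8 = 17.

8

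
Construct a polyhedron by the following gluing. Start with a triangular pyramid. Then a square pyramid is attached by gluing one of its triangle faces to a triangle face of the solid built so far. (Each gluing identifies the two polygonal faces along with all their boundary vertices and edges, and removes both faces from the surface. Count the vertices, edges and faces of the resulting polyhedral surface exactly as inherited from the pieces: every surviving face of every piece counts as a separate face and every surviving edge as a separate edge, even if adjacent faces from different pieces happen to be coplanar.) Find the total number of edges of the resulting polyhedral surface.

A triangular pyramid: V=4, E=6, F=4.
Attach a square pyramid (V=5, E=8, F=5) along a 3-gon: merge 3 vertices and 3 edges, delete both glued faces → V=6, E=11, F=7.
Check: V − E + F = 6 − 11 + 7 = 2.

11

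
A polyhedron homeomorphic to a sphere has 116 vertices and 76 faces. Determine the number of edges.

190

Here V − E + F = 2.
E = V + F − (2) = 116 + 76 − (2) = 190.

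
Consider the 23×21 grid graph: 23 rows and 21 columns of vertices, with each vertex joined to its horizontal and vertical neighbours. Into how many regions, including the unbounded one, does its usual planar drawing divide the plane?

441

The grid has V = 23·21 = 483 vertices and E = 23·20 + 21·22 = 922 edges.
F = 2 − V + E = 2 − 483 + 922 = 441.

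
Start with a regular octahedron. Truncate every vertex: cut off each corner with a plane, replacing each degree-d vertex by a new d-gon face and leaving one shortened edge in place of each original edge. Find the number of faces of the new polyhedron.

The base solid has V = 6, E = 12, F = 8.
Truncation replaces each original edge-end by a new vertex, so V′ = 2E = 24.
Each original edge survives, and each old vertex of degree d contributes d new edges; summing degrees gives Σd = 2E, so E′ = E + 2E = 3E = 36.
Each original face survives and each original vertex becomes one new face: F′ = F + V = 14.

14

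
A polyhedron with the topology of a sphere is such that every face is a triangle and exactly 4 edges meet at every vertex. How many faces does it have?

Each face has 3 edges and each edge borders two faces, so 2E = 3F.
Each vertex has degree 4, so 4V = 2E and hence V = 3F/4.
Euler: V − E + F = 2 ⇒ (3F/4) − (3F/2) + F = 2.
Multiply by 8: (6 − 12 + 8)F = 16, i.e. 2F = 16.
So F = 8, E = 3·8/2 = 12, V = 3·8/4 = 6.

8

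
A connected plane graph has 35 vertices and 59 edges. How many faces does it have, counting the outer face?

26

Euler's formula for a connected plane graph: V − E + F = 2, so F = 2 − 35 + 59 = 26.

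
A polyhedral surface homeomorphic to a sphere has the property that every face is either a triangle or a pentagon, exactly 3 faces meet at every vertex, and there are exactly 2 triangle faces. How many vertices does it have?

Let x be the number of pentagons; then F = 2 + x.
Edge–face incidences: 2E = 3·2 + 5·x = 6 + 5x.
Every vertex has degree 3, so 3V = 2E.
Euler: V − E + F = 2 ⇒ (2E)/3 − E + (2 + x) = 2.
Multiply by 6: 2·(2E) − 3·(2E) + 6·(2 + x) = 12, i.e. 12 + 6x − (6 + 5x) = 12.
Collecting terms: x + 6 = 12, so x = 6.
Then 2E = 6 + 5·6 = 36, so E = 18, V = 2E/3 = 12, F = 2 + 6 = 8.

12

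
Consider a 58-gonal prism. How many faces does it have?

A prism on an n-gon has two n-gon bases and n rectangular sides: V = 2·58 = 116, E = 3·58 = 174, F = 58 + 2 = 60.
Check: V − E + F = 116 − 174 + 60 = 2.

60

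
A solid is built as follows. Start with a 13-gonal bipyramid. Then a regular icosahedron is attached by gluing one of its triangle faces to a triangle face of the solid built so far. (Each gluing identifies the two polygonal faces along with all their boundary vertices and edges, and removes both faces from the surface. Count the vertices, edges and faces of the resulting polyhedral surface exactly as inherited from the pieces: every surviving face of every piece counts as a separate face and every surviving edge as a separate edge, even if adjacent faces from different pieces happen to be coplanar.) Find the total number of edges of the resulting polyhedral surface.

66

A 13-gonal bipyramid: V=15, E=39, F=26.
Attach a regular icosahedron (V=12, E=30, F=20) along a 3-gon: merge 3 vertices and 3 edges, delete both glued faces → V=24, E=66, F=44.
Check: V − E + F = 24 − 66 + 44 = 2.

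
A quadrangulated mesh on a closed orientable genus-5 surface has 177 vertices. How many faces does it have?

χ = 2 − 2·5 = -8, and every face is a square so 4F = 2E.
V − E + F = -8 with E = 4F/2 gives 177 − (4/2 − 1)·F = -8, so F = 185 and E = 370.

185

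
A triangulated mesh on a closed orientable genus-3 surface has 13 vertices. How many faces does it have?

χ = 2 − 2·3 = -4, and every face is a triangle so 3F = 2E.
V − E + F = -4 with E = 3F/2 gives 13 − (3/2 − 1)·F = -4, so F = 34 and E = 51.

34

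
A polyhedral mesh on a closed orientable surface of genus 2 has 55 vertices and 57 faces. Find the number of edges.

114

For a closed orientable surface of genus 2, χ = 2 − 2·2 = -2.
E = V + F − (-2) = 55 + 57 − (-2) = 114.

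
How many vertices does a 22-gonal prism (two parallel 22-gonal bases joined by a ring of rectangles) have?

44

A prism on an n-gon has two n-gon bases and n rectangular sides: V = 2·22 = 44, E = 3·22 = 66, F = 22 + 2 = 24.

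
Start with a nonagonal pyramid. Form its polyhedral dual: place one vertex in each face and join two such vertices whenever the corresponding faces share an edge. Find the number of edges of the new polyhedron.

18

The base solid has V = 10, E = 18, F = 10.
The dual swaps V and F and preserves E: V′ = F = 10, E′ = E = 18, F′ = V = 10.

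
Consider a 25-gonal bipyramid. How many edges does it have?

75

A bipyramid over an n-gon has 2n triangular faces and n + 2 vertices: V = 25 + 2 = 27, E = 3·25 = 75, F = 2·25 = 50.
Check: V − E + F = 27 − 75 + 50 = 2.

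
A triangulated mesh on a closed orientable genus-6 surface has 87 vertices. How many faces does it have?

194

χ = 2 − 2·6 = -10, and every face is a triangle so 3F = 2E.
V − E + F = -10 with E = 3F/2 gives 87 − (3/2 − 1)·F = -10, so F = 194 and E = 291.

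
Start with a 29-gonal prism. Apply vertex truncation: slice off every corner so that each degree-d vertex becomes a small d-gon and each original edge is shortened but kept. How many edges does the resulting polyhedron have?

The base solid has V = 58, E = 87, F = 31.
Truncation replaces each original edge-end by a new vertex, so V′ = 2E = 174.
Each original edge survives, and each old vertex of degree d contributes d new edges; summing degrees gives Σd = 2E, so E′ = E + 2E = 3E = 261.
Each original face survives and each original vertex becomes one new face: F′ = F + V = 89.

261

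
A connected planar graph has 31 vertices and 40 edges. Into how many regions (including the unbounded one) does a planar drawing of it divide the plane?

Euler's formula for a connected plane graph: V − E + F = 2, so F = 2 − 31 + 40 = 11.

11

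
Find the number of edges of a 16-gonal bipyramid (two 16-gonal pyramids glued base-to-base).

48

A bipyramid over an n-gon has 2n triangular faces and n + 2 vertices: V = 16 + 2 = 18, E = 3·16 = 48, F = 2·16 = 32.
Check: V − E + F = 18 − 48 + 32 = 2.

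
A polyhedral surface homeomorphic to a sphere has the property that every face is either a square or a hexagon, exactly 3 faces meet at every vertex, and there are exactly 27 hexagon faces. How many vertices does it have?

Let x be the number of squares; then F = 27 + x.
Edge–face incidences: 2E = 6·27 + 4·x = 162 + 4x.
Every vertex has degree 3, so 3V = 2E.
Euler: V − E + F = 2 ⇒ (2E)/3 − E + (27 + x) = 2.
Multiply by 6: 2·(2E) − 3·(2E) + 6·(27 + x) = 12, i.e. 162 + 6x − (162 + 4x) = 12.
Collecting terms: 2x = 12, so x = 6.
Then 2E = 162 + 4·6 = 186, so E = 93, V = 2E/3 = 62, F = 27 + 6 = 33.

62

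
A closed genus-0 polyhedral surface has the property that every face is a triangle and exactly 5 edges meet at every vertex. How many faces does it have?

Each face has 3 edges and each edge borders two faces, so 2E = 3F.
Each vertex has degree 5, so 5V = 2E and hence V = 3F/5.
Euler: V − E + F = 2 ⇒ (3F/5) − (3F/2) + F = 2.
Multiply by 10: (6 − 15 + 10)F = 20, i.e. 1F = 20.
So F = 20, E = 3·20/2 = 30, V = 3·20/5 = 12.

20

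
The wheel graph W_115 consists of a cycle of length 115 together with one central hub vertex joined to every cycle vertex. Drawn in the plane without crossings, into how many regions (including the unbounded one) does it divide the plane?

116

W_115 has V = 115 + 1 = 116 vertices and E = 2·115 = 230 edges.
By Euler's formula F = 2 − V + E = 2 − 116 + 230 = 116.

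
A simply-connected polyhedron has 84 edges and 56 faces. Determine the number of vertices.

Here V − E + F = 2.
V = 2 + E − F = 2 + 84 − 56 = 30.

30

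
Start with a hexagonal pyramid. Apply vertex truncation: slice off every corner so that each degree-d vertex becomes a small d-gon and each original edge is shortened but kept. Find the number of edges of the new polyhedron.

36

The base solid has V = 7, E = 12, F = 7.
Truncation replaces each original edge-end by a new vertex, so V′ = 2E = 24.
Each original edge survives, and each old vertex of degree d contributes d new edges; summing degrees gives Σd = 2E, so E′ = E + 2E = 3E = 36.
Each original face survives and each original vertex becomes one new face: F′ = F + V = 14.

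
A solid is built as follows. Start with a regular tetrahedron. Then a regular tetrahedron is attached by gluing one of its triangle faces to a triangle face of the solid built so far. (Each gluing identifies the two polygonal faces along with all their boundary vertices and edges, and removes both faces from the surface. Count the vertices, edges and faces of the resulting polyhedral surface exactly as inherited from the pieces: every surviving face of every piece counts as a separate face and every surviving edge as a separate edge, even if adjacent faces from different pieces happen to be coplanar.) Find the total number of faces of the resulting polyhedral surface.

6

A regular tetrahedron: V=4, E=6, F=4.
Attach a regular tetrahedron (V=4, E=6, F=4) along a 3-gon: merge 3 vertices and 3 edges, delete both glued faces → V=5, E=9, F=6.
Check: V − E + F = 5 − 9 + 6 = 2.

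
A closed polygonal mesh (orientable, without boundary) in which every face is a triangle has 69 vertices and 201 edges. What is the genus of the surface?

Every face is a triangle and each edge borders two faces, so 3F = 2·201, giving F = 134.
χ = V − E + F = 69 − 201 + 134 = 2.
For a closed orientable surface χ = 2 − 2g, so g = (2 − (2))/2 = 0.

0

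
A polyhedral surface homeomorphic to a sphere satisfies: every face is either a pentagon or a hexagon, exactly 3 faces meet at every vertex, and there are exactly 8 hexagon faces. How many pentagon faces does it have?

Let x be the number of pentagons; then F = 8 + x.
Edge–face incidences: 2E = 6·8 + 5·x = 48 + 5x.
Every vertex has degree 3, so 3V = 2E.
Euler: V − E + F = 2 ⇒ (2E)/3 − E + (8 + x) = 2.
Multiply by 6: 2·(2E) − 3·(2E) + 6·(8 + x) = 12, i.e. 48 + 6x − (48 + 5x) = 12.
Collecting terms: x = 12.
Then 2E = 48 + 5·12 = 108, so E = 54, V = 2E/3 = 36, F = 8 + 12 = 20.

12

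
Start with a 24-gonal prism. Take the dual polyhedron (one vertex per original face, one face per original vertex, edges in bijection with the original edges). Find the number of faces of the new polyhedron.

48

The base solid has V = 48, E = 72, F = 26.
The dual swaps V and F and preserves E: V′ = F = 26, E′ = E = 72, F′ = V = 48.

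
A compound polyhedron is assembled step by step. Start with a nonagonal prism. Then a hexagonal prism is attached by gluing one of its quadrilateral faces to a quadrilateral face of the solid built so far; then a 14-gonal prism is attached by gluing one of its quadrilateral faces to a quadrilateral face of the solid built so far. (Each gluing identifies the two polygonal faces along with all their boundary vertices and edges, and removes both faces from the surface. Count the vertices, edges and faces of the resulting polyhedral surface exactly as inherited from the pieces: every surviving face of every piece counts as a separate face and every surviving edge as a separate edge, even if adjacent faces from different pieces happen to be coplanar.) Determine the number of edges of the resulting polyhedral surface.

A nonagonal prism: V=18, E=27, F=11.
Attach a hexagonal prism (V=12, E=18, F=8) along a 4-gon: merge 4 vertices and 4 edges, delete both glued faces → V=26, E=41, F=17.
Attach a 14-gonal prism (V=28, E=42, F=16) along a 4-gon: merge 4 vertices and 4 edges, delete both glued faces → V=50, E=79, F=31.
Check: V − E + F = 50 − 79 + 31 = 2.

79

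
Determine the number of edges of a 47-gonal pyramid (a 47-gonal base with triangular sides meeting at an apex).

94

A pyramid on an n-gon base has one n-gon and n triangles: V = 47 + 1 = 48, E = 2·47 = 94, F = 47 + 1 = 48.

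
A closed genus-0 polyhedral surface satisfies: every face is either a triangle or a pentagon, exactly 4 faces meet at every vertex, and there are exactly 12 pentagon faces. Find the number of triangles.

20

Let x be the number of triangles; then F = 12 + x.
Edge–face incidences: 2E = 5·12 + 3·x = 60 + 3x.
Every vertex has degree 4, so 4V = 2E.
Euler: V − E + F = 2 ⇒ (2E)/4 − E + (12 + x) = 2.
Multiply by 8: 2·(2E) − 4·(2E) + 8·(12 + x) = 16, i.e. 96 + 8x − 2·(60 + 3x) = 16.
Collecting terms: 2x − 24 = 16, so 2x = 40, so x = 20.
Then 2E = 60 + 3·20 = 120, so E = 60, V = 2E/4 = 30, F = 12 + 20 = 32.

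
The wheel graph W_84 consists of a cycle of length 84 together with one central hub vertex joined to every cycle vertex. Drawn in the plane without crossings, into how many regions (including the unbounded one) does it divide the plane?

85

W_84 has V = 84 + 1 = 85 vertices and E = 2·84 = 168 edges.
By Euler's formula F = 2 − V + E = 2 − 85 + 168 = 85.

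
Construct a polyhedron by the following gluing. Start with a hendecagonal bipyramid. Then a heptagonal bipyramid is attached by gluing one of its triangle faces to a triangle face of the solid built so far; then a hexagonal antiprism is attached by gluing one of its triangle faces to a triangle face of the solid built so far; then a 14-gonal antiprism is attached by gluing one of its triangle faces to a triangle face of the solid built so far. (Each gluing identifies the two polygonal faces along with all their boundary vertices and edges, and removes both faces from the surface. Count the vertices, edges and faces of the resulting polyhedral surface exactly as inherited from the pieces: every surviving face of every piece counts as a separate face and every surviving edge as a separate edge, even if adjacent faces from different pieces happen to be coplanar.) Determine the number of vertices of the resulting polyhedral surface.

53

A hendecagonal bipyramid: V=13, E=33, F=22.
Attach a heptagonal bipyramid (V=9, E=21, F=14) along a 3-gon: merge 3 vertices and 3 edges, delete both glued faces → V=19, E=51, F=34.
Attach a hexagonal antiprism (V=12, E=24, F=14) along a 3-gon: merge 3 vertices and 3 edges, delete both glued faces → V=28, E=72, F=46.
Attach a 14-gonal antiprism (V=28, E=56, F=30) along a 3-gon: merge 3 vertices and 3 edges, delete both glued faces → V=53, E=125, F=74.
Check: V − E + F = 53 − 125 + 74 = 2.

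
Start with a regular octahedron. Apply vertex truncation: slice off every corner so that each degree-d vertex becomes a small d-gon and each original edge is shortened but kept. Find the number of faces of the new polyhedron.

The base solid has V = 6, E = 12, F = 8.
Truncation replaces each original edge-end by a new vertex, so V′ = 2E = 24.
Each original edge survives, and each old vertex of degree d contributes d new edges; summing degrees gives Σd = 2E, so E′ = E + 2E = 3E = 36.
Each original face survives and each original vertex becomes one new face: F′ = F + V = 14.

14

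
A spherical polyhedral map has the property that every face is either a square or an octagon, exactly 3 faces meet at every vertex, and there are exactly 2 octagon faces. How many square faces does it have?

8

Let x be the number of squares; then F = 2 + x.
Edge–face incidences: 2E = 8·2 + 4·x = 16 + 4x.
Every vertex has degree 3, so 3V = 2E.
Euler: V − E + F = 2 ⇒ (2E)/3 − E + (2 + x) = 2.
Multiply by 6: 2·(2E) − 3·(2E) + 6·(2 + x) = 12, i.e. 12 + 6x − (16 + 4x) = 12.
Collecting terms: 2x − 4 = 12, so 2x = 16, so x = 8.
Then 2E = 16 + 4·8 = 48, so E = 24, V = 2E/3 = 16, F = 2 + 8 = 10.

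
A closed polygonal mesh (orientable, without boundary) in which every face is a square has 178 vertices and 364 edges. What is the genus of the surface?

3

Every face is a square and each edge borders two faces, so 4F = 2·364, giving F = 182.
χ = V − E + F = 178 − 364 + 182 = -4.
For a closed orientable surface χ = 2 − 2g, so g = (2 − (-4))/2 = 3.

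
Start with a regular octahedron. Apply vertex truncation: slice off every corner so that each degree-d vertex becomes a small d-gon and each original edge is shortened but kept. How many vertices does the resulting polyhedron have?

24

The base solid has V = 6, E = 12, F = 8.
Truncation replaces each original edge-end by a new vertex, so V′ = 2E = 24.
Each original edge survives, and each old vertex of degree d contributes d new edges; summing degrees gives Σd = 2E, so E′ = E + 2E = 3E = 36.
Each original face survives and each original vertex becomes one new face: F′ = F + V = 14.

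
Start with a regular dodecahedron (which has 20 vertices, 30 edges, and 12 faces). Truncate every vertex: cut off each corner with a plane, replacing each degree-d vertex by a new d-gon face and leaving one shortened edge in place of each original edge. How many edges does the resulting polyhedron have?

Truncation replaces each original edge-end by a new vertex, so V′ = 2E = 60.
Each original edge survives, and each old vertex of degree d contributes d new edges; summing degrees gives Σd = 2E, so E′ = E + 2E = 3E = 90.
Each original face survives and each original vertex becomes one new face: F′ = F + V = 32.

90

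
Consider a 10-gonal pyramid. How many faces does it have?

A pyramid on an n-gon base has one n-gon and n triangles: V = 10 + 1 = 11, E = 2·10 = 20, F = 10 + 1 = 11.

11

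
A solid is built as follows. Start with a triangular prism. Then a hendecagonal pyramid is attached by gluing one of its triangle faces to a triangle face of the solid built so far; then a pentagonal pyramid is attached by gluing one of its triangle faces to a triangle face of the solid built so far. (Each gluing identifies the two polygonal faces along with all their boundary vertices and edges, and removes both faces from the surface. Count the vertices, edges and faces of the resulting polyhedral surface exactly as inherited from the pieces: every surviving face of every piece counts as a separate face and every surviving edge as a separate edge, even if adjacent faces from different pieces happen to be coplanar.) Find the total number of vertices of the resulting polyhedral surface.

A triangular prism: V=6, E=9, F=5.
Attach a hendecagonal pyramid (V=12, E=22, F=12) along a 3-gon: merge 3 vertices and 3 edges, delete both glued faces → V=15, E=28, F=15.
Attach a pentagonal pyramid (V=6, E=10, F=6) along a 3-gon: merge 3 vertices and 3 edges, delete both glued faces → V=18, E=35, F=19.
Check: V − E + F = 18 − 35 + 19 = 2.

18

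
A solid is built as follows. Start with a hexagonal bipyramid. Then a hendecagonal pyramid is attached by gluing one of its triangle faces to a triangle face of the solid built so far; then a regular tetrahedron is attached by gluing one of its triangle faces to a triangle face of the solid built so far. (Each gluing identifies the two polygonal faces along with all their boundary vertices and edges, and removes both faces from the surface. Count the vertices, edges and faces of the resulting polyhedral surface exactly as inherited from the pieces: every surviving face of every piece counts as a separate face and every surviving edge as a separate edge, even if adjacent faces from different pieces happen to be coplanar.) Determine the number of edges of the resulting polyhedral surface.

A hexagonal bipyramid: V=8, E=18, F=12.
Attach a hendecagonal pyramid (V=12, E=22, F=12) along a 3-gon: merge 3 vertices and 3 edges, delete both glued faces → V=17, E=37, F=22.
Attach a regular tetrahedron (V=4, E=6, F=4) along a 3-gon: merge 3 vertices and 3 edges, delete both glued faces → V=18, E=40, F=24.
Check: V − E + F = 18 − 40 + 24 = 2.

40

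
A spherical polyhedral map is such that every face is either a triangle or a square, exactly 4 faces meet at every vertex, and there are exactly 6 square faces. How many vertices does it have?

Let x be the number of triangles; then F = 6 + x.
Edge–face incidences: 2E = 4·6 + 3·x = 24 + 3x.
Every vertex has degree 4, so 4V = 2E.
Euler: V − E + F = 2 ⇒ (2E)/4 − E + (6 + x) = 2.
Multiply by 8: 2·(2E) − 4·(2E) + 8·(6 + x) = 16, i.e. 48 + 8x − 2·(24 + 3x) = 16.
Collecting terms: 2x = 16, so x = 8.
Then 2E = 24 + 3·8 = 48, so E = 24, V = 2E/4 = 12, F = 6 + 8 = 14.

12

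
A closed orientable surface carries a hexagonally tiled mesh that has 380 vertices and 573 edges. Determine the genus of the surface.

Every face is a hexagon and each edge borders two faces, so 6F = 2·573, giving F = 191.
χ = V − E + F = 380 − 573 + 191 = -2.
For a closed orientable surface χ = 2 − 2g, so g = (2 − (-2))/2 = 2.

2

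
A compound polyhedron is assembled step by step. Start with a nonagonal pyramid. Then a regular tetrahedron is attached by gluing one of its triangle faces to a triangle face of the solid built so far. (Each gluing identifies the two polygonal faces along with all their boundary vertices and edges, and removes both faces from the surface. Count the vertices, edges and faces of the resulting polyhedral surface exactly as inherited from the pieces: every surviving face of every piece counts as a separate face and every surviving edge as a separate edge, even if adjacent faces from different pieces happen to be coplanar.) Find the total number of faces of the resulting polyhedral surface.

A nonagonal pyramid: V=10, E=18, F=10.
Attach a regular tetrahedron (V=4, E=6, F=4) along a 3-gon: merge 3 vertices and 3 edges, delete both glued faces → V=11, E=21, F=12.
Check: V − E + F = 11 − 21 + 12 = 2.

12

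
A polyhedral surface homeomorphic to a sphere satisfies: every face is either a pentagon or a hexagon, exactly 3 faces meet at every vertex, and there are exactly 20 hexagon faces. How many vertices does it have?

60

Let x be the number of pentagons; then F = 20 + x.
Edge–face incidences: 2E = 6·20 + 5·x = 120 + 5x.
Every vertex has degree 3, so 3V = 2E.
Euler: V − E + F = 2 ⇒ (2E)/3 − E + (20 + x) = 2.
Multiply by 6: 2·(2E) − 3·(2E) + 6·(20 + x) = 12, i.e. 120 + 6x − (120 + 5x) = 12.
Collecting terms: x = 12.
Then 2E = 120 + 5·12 = 180, so E = 90, V = 2E/3 = 60, F = 20 + 12 = 32.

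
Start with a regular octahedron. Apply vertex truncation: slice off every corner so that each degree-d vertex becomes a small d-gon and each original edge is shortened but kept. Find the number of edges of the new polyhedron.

36

The base solid has V = 6, E = 12, F = 8.
Truncation replaces each original edge-end by a new vertex, so V′ = 2E = 24.
Each original edge survives, and each old vertex of degree d contributes d new edges; summing degrees gives Σd = 2E, so E′ = E + 2E = 3E = 36.
Each original face survives and each original vertex becomes one new face: F′ = F + V = 14.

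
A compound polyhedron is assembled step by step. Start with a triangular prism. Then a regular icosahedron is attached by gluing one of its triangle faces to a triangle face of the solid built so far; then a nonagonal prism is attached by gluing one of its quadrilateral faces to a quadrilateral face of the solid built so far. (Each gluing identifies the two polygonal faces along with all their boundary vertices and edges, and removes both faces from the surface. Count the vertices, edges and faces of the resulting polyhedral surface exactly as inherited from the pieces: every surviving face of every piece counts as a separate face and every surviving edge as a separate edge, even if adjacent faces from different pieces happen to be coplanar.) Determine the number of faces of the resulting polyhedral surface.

32

A triangular prism: V=6, E=9, F=5.
Attach a regular icosahedron (V=12, E=30, F=20) along a 3-gon: merge 3 vertices and 3 edges, delete both glued faces → V=15, E=36, F=23.
Attach a nonagonal prism (V=18, E=27, F=11) along a 4-gon: merge 4 vertices and 4 edges, delete both glued faces → V=29, E=59, F=32.
Check: V − E + F = 29 − 59 + 32 = 2.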